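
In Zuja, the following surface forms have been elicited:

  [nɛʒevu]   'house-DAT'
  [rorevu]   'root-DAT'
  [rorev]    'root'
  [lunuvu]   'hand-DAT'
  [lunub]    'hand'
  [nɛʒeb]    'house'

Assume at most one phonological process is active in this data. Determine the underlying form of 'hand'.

The root 'hand' surfaces as [lunuvu] and [lunub], with a stem-final [v] ~ [b] alternation.
If /v/ were underlying and a rule turned it into [b] in isolation, 'root' would also alternate; but it has [v] in both [rorevu] and [rorev].
Therefore /b/ is basic and [v] is derived by intervocalic spirantization (voiced stops become fricatives between vowels).

/lunub/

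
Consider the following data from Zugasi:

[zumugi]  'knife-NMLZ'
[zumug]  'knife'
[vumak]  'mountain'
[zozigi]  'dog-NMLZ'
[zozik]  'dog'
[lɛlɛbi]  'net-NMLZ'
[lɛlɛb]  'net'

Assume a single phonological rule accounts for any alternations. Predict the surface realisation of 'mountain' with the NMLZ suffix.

[vumagi]

The stem for 'dog' ends in [g] in [zozigi] but [k] in [zozik].
Compare 'knife', with invariant [g] in [zumugi] and [zumug]: an analysis with underlying /g/ and a rule producing [k] in isolation would wrongly predict alternation here too.
The alternation reflects intervocalic voicing: voiceless stops become voiced between vowels. /k/ is underlying.
From [vumak] the stem 'mountain' is /vumak/; between vowels this yields [vumagi].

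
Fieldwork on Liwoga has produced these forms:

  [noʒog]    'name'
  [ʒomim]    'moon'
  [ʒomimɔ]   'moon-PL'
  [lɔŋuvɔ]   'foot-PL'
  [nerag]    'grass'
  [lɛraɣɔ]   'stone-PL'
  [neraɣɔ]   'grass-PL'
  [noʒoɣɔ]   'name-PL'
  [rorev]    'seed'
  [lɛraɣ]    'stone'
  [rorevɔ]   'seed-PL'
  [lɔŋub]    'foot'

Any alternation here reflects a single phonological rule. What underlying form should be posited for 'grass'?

The stem for 'grass' ends in [ɣ] in [neraɣɔ] but [g] in [nerag].
Compare 'stone', with invariant [ɣ] in [lɛraɣɔ] and [lɛraɣ]: an analysis with underlying /ɣ/ and a rule producing [g] in isolation would wrongly predict alternation here too.
So /g/ is underlying, and a rule of intervocalic spirantization — voiced stops become fricatives between vowels — gives [ɣ].
The underlying form of 'grass' is therefore /nerag/.

/nerag/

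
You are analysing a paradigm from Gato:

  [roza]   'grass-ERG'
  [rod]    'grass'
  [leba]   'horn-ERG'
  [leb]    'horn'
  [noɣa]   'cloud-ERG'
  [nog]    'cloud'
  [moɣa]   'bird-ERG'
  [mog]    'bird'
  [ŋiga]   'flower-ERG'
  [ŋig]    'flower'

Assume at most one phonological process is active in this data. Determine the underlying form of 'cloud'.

The stem for 'cloud' ends in [ɣ] in [noɣa] but [g] in [nog].
Compare 'flower', with invariant [g] in [ŋiga] and [ŋig]: an analysis with underlying /g/ and a rule producing [ɣ] before the ERG suffix would wrongly predict alternation here too.
So /ɣ/ is underlying, and a rule of word-final hardening — voiced fricatives become stops word-finally — gives [g].
So 'cloud' = /noɣ/.

/noɣ/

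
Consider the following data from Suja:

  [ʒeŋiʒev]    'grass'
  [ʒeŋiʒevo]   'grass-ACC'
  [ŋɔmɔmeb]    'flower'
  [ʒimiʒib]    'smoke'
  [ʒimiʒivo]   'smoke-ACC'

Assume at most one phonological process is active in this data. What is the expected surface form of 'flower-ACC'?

The root 'smoke' surfaces as [ʒimiʒib] and [ʒimiʒivo], with a stem-final [b] ~ [v] alternation.
The stem 'grass' ([ʒeŋiʒev], [ʒeŋiʒevo]) shows [v] unchanged in both environments, so [v] cannot be basic with [b] derived in isolation.
The alternation reflects intervocalic spirantization: voiced stops become fricatives between vowels. /b/ is underlying.
From [ŋɔmɔmeb] the stem 'flower' is /ŋɔmɔmeb/; between vowels this yields [ŋɔmɔmevo].

[ŋɔmɔmevo]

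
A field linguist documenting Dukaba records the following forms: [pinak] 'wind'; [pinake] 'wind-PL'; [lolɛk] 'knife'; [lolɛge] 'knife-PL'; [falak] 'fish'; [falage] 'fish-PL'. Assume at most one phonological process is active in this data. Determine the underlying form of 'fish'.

The root 'fish' surfaces as [falak] and [falage], with a stem-final [k] ~ [g] alternation.
The stem 'wind' ([pinak], [pinake]) shows [k] unchanged in both environments, so [k] cannot be basic with [g] derived before the PL suffix.
So /g/ is underlying, and a rule of word-final obstruent devoicing — voiced obstruents become voiceless word-finally — gives [k].

/falag/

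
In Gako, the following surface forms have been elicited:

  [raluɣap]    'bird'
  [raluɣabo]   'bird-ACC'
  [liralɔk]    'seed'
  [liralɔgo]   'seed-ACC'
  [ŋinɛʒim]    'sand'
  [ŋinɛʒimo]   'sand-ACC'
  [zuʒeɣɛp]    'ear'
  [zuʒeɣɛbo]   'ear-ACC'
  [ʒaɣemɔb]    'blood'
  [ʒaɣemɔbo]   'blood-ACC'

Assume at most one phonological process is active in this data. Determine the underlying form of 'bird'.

The root 'bird' surfaces as [raluɣap] and [raluɣabo], with a stem-final [p] ~ [b] alternation.
The stem 'blood' ([ʒaɣemɔb], [ʒaɣemɔbo]) shows [b] unchanged in both environments, so [b] cannot be basic with [p] derived in isolation.
So /p/ is underlying, and a rule of intervocalic voicing — voiceless stops become voiced between vowels — gives [b].

/raluɣap/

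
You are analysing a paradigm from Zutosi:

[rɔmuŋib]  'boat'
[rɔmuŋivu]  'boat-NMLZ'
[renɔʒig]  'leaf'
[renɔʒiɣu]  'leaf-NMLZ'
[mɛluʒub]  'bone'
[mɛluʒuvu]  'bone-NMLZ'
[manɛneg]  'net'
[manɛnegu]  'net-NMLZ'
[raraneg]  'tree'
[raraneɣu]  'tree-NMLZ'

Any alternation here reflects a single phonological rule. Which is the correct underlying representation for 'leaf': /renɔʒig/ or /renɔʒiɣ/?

/renɔʒiɣ/

'leaf' shows [g] ~ [ɣ] at the end of the stem ([renɔʒig] vs [renɔʒiɣu]).
If /g/ were underlying and a rule turned it into [ɣ] before the NMLZ suffix, 'net' would also alternate; but it has [g] in both [manɛneg] and [manɛnegu].
The underlying segment must be /ɣ/; voiced fricatives become stops word-finally, yielding [g] there.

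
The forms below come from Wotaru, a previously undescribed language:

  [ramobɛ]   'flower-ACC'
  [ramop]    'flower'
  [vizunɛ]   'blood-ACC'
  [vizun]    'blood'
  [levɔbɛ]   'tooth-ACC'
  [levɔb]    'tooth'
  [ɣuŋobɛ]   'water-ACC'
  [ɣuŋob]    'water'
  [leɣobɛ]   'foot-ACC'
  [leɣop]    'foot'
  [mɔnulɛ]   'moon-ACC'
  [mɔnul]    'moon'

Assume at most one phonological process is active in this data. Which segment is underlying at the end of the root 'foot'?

/p/

In [leɣobɛ] and [leɣop] the final segment of 'foot' alternates: [b] ~ [p].
But 'water' keeps [b] in both environments ([ɣuŋobɛ], [ɣuŋob]), so there is no rule changing /b/ to [p] in isolation.
The underlying segment must be /p/; voiceless stops become voiced between vowels, yielding [b] there.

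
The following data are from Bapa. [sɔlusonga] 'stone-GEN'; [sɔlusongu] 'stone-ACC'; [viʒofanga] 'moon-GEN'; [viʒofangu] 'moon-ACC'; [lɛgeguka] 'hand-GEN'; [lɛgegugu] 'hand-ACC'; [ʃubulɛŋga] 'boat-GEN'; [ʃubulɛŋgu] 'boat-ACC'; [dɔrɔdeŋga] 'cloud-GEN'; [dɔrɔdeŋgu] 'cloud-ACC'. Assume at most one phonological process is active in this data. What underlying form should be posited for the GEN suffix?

The GEN morpheme has two allomorphs, [-ga] and [-ka].
By contrast the ACC suffix keeps its initial [g] throughout — that segment must be underlying.
The GEN suffix is therefore /-ka/ underlyingly, with post-nasal voicing: voiceless stops become voiced after a nasal.

/-ka/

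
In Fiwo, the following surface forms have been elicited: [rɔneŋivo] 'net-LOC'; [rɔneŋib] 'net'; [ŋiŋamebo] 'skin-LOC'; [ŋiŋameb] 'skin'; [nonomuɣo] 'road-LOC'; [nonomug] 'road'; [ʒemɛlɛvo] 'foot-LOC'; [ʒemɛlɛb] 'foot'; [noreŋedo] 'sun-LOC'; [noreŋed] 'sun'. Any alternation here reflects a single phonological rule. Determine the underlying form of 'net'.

In [rɔneŋivo] and [rɔneŋib] the final segment of 'net' alternates: [v] ~ [b].
If /b/ were underlying and a rule turned it into [v] before the LOC suffix, 'skin' would also alternate; but it has [b] in both [ŋiŋamebo] and [ŋiŋameb].
So /v/ is underlying, and a rule of word-final hardening — voiced fricatives become stops word-finally — gives [b].

/rɔneŋiv/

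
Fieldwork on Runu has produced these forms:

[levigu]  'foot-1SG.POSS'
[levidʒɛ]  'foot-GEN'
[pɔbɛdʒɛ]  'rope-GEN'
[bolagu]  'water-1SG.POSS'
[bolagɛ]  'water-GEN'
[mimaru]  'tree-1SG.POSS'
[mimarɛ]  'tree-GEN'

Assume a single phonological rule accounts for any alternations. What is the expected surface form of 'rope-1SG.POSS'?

The stem for 'foot' ends in [g] in [levigu] but [dʒ] in [levidʒɛ].
The stem 'water' ([bolagu], [bolagɛ]) shows [g] unchanged in both environments, so [g] cannot be basic with [dʒ] derived before the GEN suffix.
The underlying segment must be /dʒ/; palato-alveolar /dʒ/ becomes [g] when no front vowel follows, yielding [g] there.
From [pɔbɛdʒɛ] the stem 'rope' is /pɔbɛdʒ/; when no front vowel follows this yields [pɔbɛgu].

[pɔbɛgu]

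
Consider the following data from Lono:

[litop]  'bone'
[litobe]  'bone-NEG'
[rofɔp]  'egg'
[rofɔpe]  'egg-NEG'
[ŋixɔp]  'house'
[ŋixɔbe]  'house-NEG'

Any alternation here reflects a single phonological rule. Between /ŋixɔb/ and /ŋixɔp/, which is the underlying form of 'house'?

/ŋixɔb/

In [ŋixɔp] and [ŋixɔbe] the final segment of 'house' alternates: [p] ~ [b].
If /p/ were underlying and a rule turned it into [b] before the NEG suffix, 'egg' would also alternate; but it has [p] in both [rofɔp] and [rofɔpe].
The underlying segment must be /b/; voiced obstruents become voiceless word-finally, yielding [p] there.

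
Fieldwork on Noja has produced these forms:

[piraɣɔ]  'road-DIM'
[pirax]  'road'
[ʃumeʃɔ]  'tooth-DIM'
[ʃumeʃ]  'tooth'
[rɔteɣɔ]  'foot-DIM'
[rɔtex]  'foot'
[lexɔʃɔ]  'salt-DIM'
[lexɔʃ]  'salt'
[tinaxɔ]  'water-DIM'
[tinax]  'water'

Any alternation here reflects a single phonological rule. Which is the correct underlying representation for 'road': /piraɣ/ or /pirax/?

/piraɣ/

The stem for 'road' ends in [ɣ] in [piraɣɔ] but [x] in [pirax].
If /x/ were underlying and a rule turned it into [ɣ] before the DIM suffix, 'water' would also alternate; but it has [x] in both [tinaxɔ] and [tinax].
So /ɣ/ is underlying, and a rule of word-final obstruent devoicing — voiced obstruents become voiceless word-finally — gives [x].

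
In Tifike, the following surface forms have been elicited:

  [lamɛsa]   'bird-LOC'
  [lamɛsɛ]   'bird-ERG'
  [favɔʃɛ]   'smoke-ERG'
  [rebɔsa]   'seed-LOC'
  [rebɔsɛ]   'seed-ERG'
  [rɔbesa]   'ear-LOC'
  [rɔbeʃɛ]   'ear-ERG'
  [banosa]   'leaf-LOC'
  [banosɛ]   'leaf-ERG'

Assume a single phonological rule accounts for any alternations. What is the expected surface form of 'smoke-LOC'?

[favɔsa]

The root 'ear' surfaces as [rɔbesa] and [rɔbeʃɛ], with a stem-final [s] ~ [ʃ] alternation.
Compare 'seed', with invariant [s] in [rebɔsa] and [rebɔsɛ]: an analysis with underlying /s/ and a rule producing [ʃ] before the ERG suffix would wrongly predict alternation here too.
The underlying segment must be /ʃ/; palato-alveolar /ʃ/ becomes [s] when no front vowel follows, yielding [s] there.
The one attested form of 'smoke', [favɔʃɛ], shows underlying /favɔʃ/. Applying the same rule when no front vowel follows gives [favɔsa].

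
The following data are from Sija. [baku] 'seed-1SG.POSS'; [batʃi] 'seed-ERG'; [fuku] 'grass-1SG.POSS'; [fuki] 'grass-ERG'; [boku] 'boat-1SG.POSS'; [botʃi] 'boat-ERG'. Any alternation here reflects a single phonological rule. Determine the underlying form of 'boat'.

'boat' shows [k] ~ [tʃ] at the end of the stem ([boku] vs [botʃi]).
Compare 'grass', with invariant [k] in [fuku] and [fuki]: an analysis with underlying /k/ and a rule producing [tʃ] before the ERG suffix would wrongly predict alternation here too.
The alternation reflects depalatalization: palato-alveolar /tʃ/ becomes [k] when no front vowel follows. /tʃ/ is underlying.

/botʃ/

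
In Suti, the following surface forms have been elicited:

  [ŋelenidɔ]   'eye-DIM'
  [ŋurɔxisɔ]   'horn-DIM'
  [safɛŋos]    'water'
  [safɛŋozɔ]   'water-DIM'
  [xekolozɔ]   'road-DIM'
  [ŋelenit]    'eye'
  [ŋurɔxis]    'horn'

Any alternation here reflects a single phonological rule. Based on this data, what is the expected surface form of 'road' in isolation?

[xekolos]

'water' shows [s] ~ [z] at the end of the stem ([safɛŋos] vs [safɛŋozɔ]).
Compare 'horn', with invariant [s] in [ŋurɔxis] and [ŋurɔxisɔ]: an analysis with underlying /s/ and a rule producing [z] before the DIM suffix would wrongly predict alternation here too.
So /z/ is underlying, and a rule of word-final obstruent devoicing — voiced obstruents become voiceless word-finally — gives [s].
From [xekolozɔ] the stem 'road' is /xekoloz/; word-finally this yields [xekolos].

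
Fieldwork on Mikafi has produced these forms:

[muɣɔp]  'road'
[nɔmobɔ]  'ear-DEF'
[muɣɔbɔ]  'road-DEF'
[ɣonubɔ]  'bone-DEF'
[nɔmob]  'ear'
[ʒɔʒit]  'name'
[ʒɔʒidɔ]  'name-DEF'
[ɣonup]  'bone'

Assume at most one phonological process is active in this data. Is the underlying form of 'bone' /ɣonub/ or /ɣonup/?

In [ɣonup] and [ɣonubɔ] the final segment of 'bone' alternates: [p] ~ [b].
But 'ear' keeps [b] in both environments ([nɔmob], [nɔmobɔ]), so there is no rule changing /b/ to [p] in isolation.
Therefore /p/ is basic and [b] is derived by intervocalic voicing (voiceless stops become voiced between vowels).

/ɣonup/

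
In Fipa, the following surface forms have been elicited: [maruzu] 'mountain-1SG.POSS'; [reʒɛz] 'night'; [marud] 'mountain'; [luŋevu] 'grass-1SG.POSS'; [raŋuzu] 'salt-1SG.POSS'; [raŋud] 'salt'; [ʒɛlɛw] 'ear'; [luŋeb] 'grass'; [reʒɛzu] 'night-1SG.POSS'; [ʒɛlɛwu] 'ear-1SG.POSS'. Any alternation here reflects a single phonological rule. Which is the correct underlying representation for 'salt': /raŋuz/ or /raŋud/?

/raŋud/

'salt' shows [d] ~ [z] at the end of the stem ([raŋud] vs [raŋuzu]).
Compare 'night', with invariant [z] in [reʒɛz] and [reʒɛzu]: an analysis with underlying /z/ and a rule producing [d] in isolation would wrongly predict alternation here too.
Therefore /d/ is basic and [z] is derived by intervocalic spirantization (voiced stops become fricatives between vowels).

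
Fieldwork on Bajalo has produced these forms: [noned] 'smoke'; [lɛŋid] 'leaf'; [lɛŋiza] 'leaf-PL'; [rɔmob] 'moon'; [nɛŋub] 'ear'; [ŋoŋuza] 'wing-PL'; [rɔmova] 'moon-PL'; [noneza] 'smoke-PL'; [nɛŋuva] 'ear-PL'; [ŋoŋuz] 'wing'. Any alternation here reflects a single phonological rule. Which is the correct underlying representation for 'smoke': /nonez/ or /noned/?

/noned/

The root 'smoke' surfaces as [noneza] and [noned], with a stem-final [z] ~ [d] alternation.
Compare 'wing', with invariant [z] in [ŋoŋuza] and [ŋoŋuz]: an analysis with underlying /z/ and a rule producing [d] in isolation would wrongly predict alternation here too.
So /d/ is underlying, and a rule of intervocalic spirantization — voiced stops become fricatives between vowels — gives [z].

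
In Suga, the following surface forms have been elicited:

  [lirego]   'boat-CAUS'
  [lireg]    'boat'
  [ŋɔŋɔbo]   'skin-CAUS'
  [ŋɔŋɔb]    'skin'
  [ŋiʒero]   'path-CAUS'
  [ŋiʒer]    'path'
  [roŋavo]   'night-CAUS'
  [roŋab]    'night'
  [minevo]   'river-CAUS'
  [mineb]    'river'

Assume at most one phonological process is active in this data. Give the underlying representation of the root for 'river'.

'river' shows [v] ~ [b] at the end of the stem ([minevo] vs [mineb]).
Compare 'skin', with invariant [b] in [ŋɔŋɔbo] and [ŋɔŋɔb]: an analysis with underlying /b/ and a rule producing [v] before the CAUS suffix would wrongly predict alternation here too.
The underlying segment must be /v/; voiced fricatives become stops word-finally, yielding [b] there.

/minev/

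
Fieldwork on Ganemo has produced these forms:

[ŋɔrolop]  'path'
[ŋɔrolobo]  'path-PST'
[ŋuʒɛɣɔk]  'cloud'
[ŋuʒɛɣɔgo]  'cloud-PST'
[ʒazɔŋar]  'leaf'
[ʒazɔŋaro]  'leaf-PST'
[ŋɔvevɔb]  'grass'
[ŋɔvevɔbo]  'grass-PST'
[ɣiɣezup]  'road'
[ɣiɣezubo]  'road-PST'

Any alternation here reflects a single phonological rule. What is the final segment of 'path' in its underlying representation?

/p/

'path' shows [p] ~ [b] at the end of the stem ([ŋɔrolop] vs [ŋɔrolobo]).
But 'grass' keeps [b] in both environments ([ŋɔvevɔb], [ŋɔvevɔbo]), so there is no rule changing /b/ to [p] in isolation.
The alternation reflects intervocalic voicing: voiceless stops become voiced between vowels. /p/ is underlying.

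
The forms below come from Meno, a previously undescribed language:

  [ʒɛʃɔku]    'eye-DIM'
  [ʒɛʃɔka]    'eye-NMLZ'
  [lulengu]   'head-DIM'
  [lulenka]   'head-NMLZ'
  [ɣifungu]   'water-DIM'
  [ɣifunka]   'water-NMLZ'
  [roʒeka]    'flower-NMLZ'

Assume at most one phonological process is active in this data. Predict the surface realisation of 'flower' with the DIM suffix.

The DIM suffix surfaces as [-gu] and [-ku], depending on the final segment of the stem.
By contrast the NMLZ suffix keeps its initial [k] throughout — that segment must be underlying.
The DIM suffix is therefore /-gu/ underlyingly, with post-vocalic devoicing: voiced stops become voiceless after a vowel.
After 'flower', which ends in a vowel, the suffix surfaces as [-ku], giving [roʒeku].

[roʒeku]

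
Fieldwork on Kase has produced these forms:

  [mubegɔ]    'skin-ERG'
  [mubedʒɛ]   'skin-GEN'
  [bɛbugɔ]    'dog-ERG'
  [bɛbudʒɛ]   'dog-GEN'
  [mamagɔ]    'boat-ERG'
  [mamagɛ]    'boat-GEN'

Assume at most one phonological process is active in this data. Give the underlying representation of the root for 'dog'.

The stem for 'dog' ends in [g] in [bɛbugɔ] but [dʒ] in [bɛbudʒɛ].
The stem 'boat' ([mamagɔ], [mamagɛ]) shows [g] unchanged in both environments, so [g] cannot be basic with [dʒ] derived before the GEN suffix.
The alternation reflects depalatalization: palato-alveolar /dʒ/ becomes [g] when no front vowel follows. /dʒ/ is underlying.
So 'dog' = /bɛbudʒ/.

/bɛbudʒ/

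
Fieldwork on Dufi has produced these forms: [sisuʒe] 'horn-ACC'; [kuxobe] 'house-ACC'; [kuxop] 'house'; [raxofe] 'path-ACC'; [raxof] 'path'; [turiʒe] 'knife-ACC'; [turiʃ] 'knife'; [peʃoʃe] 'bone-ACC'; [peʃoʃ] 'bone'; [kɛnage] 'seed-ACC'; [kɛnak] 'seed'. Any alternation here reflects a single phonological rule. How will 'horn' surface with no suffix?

[sisuʃ]

The stem for 'knife' ends in [ʒ] in [turiʒe] but [ʃ] in [turiʃ].
The stem 'bone' ([peʃoʃe], [peʃoʃ]) shows [ʃ] unchanged in both environments, so [ʃ] cannot be basic with [ʒ] derived before the ACC suffix.
So /ʒ/ is underlying, and a rule of word-final obstruent devoicing — voiced obstruents become voiceless word-finally — gives [ʃ].
From [sisuʒe] the stem 'horn' is /sisuʒ/; word-finally this yields [sisuʃ].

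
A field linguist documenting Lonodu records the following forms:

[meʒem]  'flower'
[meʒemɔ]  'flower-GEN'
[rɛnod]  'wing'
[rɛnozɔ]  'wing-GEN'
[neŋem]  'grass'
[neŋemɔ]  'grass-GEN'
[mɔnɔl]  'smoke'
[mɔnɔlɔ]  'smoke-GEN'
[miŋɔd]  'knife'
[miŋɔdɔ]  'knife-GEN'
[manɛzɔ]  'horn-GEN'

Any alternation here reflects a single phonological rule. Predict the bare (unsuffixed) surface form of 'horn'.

'wing' shows [d] ~ [z] at the end of the stem ([rɛnod] vs [rɛnozɔ]).
If /d/ were underlying and a rule turned it into [z] before the GEN suffix, 'knife' would also alternate; but it has [d] in both [miŋɔd] and [miŋɔdɔ].
So /z/ is underlying, and a rule of word-final hardening — voiced fricatives become stops word-finally — gives [d].
From [manɛzɔ] the stem 'horn' is /manɛz/; word-finally this yields [manɛd].

[manɛd]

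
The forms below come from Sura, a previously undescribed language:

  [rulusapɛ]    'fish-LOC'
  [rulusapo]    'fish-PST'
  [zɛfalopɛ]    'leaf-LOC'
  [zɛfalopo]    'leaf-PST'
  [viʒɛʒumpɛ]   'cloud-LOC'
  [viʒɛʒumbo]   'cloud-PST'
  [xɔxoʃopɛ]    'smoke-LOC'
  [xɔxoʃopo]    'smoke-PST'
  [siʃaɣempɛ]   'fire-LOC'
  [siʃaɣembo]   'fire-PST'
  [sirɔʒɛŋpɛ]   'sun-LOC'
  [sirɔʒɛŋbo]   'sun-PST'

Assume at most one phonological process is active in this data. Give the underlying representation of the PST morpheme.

/-bo/

The PST suffix surfaces as [-bo] and [-po], depending on the final segment of the stem.
The LOC suffix, which begins with [p], is invariant after every stem; so [p] is not altered by any rule here.
The PST suffix is therefore /-bo/ underlyingly, with post-vocalic devoicing: voiced stops become voiceless after a vowel.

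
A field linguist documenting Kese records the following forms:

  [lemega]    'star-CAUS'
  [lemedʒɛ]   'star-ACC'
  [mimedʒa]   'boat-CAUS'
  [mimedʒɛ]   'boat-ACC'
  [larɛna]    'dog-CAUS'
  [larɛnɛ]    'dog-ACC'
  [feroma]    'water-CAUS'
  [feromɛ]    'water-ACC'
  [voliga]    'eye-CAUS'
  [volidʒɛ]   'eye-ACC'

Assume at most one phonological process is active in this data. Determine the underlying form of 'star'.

/lemeg/

The root 'star' surfaces as [lemega] and [lemedʒɛ], with a stem-final [g] ~ [dʒ] alternation.
But 'boat' keeps [dʒ] in both environments ([mimedʒa], [mimedʒɛ]), so there is no rule changing /dʒ/ to [g] before the CAUS suffix.
The underlying segment must be /g/; /g/ becomes palato-alveolar [dʒ] before a front vowel, yielding [dʒ] there.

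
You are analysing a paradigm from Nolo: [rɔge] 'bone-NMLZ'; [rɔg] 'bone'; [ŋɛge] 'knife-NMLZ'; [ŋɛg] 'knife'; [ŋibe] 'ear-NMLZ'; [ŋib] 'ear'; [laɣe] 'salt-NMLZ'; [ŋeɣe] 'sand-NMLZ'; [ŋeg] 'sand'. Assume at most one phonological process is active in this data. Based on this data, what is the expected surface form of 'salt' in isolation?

[lag]

The stem for 'sand' ends in [ɣ] in [ŋeɣe] but [g] in [ŋeg].
If /g/ were underlying and a rule turned it into [ɣ] before the NMLZ suffix, 'bone' would also alternate; but it has [g] in both [rɔge] and [rɔg].
Therefore /ɣ/ is basic and [g] is derived by word-final hardening (voiced fricatives become stops word-finally).
The one attested form of 'salt', [laɣe], shows underlying /laɣ/. Applying the same rule word-finally gives [lag].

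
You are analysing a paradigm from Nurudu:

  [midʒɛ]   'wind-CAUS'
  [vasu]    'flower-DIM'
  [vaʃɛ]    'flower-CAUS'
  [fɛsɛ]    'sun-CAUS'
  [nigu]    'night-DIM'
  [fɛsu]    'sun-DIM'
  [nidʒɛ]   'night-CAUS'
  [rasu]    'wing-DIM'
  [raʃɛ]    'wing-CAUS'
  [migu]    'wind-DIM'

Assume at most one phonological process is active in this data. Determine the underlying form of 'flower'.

'flower' shows [s] ~ [ʃ] at the end of the stem ([vasu] vs [vaʃɛ]).
But 'sun' keeps [s] in both environments ([fɛsu], [fɛsɛ]), so there is no rule changing /s/ to [ʃ] before the CAUS suffix.
So /ʃ/ is underlying, and a rule of depalatalization — palato-alveolar /dʒ/ and /ʃ/ become [g] and [s] when no front vowel follows — gives [s].

/vaʃ/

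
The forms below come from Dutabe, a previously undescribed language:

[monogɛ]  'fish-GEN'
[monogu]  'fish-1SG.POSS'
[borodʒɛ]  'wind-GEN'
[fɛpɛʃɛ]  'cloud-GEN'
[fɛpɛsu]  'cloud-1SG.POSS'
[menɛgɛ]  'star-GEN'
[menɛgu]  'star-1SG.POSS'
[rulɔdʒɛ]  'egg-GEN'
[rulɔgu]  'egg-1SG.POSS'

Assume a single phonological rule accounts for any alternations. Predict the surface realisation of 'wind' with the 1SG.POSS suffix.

In [rulɔdʒɛ] and [rulɔgu] the final segment of 'egg' alternates: [dʒ] ~ [g].
But 'star' keeps [g] in both environments ([menɛgɛ], [menɛgu]), so there is no rule changing /g/ to [dʒ] before the GEN suffix.
The underlying segment must be /dʒ/; palato-alveolar /dʒ/ and /ʃ/ become [g] and [s] when no front vowel follows, yielding [g] there.
From [borodʒɛ] the stem 'wind' is /borodʒ/; when no front vowel follows this yields [borogu].

[borogu]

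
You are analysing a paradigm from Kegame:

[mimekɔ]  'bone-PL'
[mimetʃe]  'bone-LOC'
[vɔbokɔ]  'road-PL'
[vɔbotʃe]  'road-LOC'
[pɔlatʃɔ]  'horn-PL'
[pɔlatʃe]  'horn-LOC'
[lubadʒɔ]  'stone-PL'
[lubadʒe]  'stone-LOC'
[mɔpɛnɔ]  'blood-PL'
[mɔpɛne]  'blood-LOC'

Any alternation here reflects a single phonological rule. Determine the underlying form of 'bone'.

/mimek/

The stem for 'bone' ends in [k] in [mimekɔ] but [tʃ] in [mimetʃe].
The stem 'horn' ([pɔlatʃɔ], [pɔlatʃe]) shows [tʃ] unchanged in both environments, so [tʃ] cannot be basic with [k] derived before the PL suffix.
The alternation reflects palatalization before a front vowel: /k/ becomes palato-alveolar [tʃ] before a front vowel. /k/ is underlying.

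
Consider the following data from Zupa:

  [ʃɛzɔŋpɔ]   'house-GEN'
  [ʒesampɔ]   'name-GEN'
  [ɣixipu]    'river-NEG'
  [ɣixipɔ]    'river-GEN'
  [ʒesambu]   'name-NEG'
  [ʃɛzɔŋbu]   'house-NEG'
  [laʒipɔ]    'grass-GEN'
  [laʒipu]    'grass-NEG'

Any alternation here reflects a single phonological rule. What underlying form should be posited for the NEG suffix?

/-bu/

The NEG suffix surfaces as [-bu] and [-pu], depending on the final segment of the stem.
By contrast the GEN suffix keeps its initial [p] throughout — that segment must be underlying.
The NEG suffix is therefore /-bu/ underlyingly, with post-vocalic devoicing: voiced stops become voiceless after a vowel.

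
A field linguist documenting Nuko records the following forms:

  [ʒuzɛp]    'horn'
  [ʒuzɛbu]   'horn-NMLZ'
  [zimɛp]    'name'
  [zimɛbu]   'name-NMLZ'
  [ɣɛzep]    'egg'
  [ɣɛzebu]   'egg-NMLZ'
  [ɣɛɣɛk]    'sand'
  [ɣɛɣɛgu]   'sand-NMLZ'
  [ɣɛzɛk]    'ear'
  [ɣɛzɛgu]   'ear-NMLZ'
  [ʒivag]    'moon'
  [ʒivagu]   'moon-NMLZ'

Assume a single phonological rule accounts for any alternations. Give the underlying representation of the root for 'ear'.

/ɣɛzɛk/

The stem for 'ear' ends in [k] in [ɣɛzɛk] but [g] in [ɣɛzɛgu].
If /g/ were underlying and a rule turned it into [k] in isolation, 'moon' would also alternate; but it has [g] in both [ʒivag] and [ʒivagu].
Therefore /k/ is basic and [g] is derived by intervocalic voicing (voiceless stops become voiced between vowels).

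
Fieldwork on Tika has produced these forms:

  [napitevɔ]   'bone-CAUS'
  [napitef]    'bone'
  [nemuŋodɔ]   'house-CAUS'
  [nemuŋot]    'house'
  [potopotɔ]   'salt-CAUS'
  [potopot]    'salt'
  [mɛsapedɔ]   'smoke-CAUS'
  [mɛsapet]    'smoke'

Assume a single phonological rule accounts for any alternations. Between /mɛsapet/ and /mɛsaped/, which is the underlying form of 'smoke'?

/mɛsaped/

The stem for 'smoke' ends in [d] in [mɛsapedɔ] but [t] in [mɛsapet].
Compare 'salt', with invariant [t] in [potopotɔ] and [potopot]: an analysis with underlying /t/ and a rule producing [d] before the CAUS suffix would wrongly predict alternation here too.
The alternation reflects word-final obstruent devoicing: voiced obstruents become voiceless word-finally. /d/ is underlying.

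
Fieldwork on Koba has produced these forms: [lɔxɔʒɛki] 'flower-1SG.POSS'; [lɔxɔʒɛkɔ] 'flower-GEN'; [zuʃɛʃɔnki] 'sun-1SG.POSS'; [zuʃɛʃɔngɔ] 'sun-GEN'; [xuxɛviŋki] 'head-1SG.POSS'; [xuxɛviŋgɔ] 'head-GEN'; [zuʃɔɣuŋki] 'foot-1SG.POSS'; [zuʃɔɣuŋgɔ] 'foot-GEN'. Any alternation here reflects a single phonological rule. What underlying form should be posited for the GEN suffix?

/-gɔ/

The GEN suffix surfaces as [-gɔ] and [-kɔ], depending on the final segment of the stem.
The 1SG.POSS suffix, which begins with [k], is invariant after every stem; so [k] is not altered by any rule here.
The GEN suffix is therefore /-gɔ/ underlyingly, with post-vocalic devoicing: voiced stops become voiceless after a vowel.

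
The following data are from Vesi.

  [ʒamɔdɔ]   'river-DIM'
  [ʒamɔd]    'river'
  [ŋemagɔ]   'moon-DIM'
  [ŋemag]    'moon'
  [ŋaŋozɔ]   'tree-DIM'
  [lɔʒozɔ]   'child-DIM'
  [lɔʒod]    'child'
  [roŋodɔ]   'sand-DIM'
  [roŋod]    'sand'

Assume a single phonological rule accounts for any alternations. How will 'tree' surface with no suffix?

[ŋaŋod]

The root 'child' surfaces as [lɔʒozɔ] and [lɔʒod], with a stem-final [z] ~ [d] alternation.
The stem 'sand' ([roŋodɔ], [roŋod]) shows [d] unchanged in both environments, so [d] cannot be basic with [z] derived before the DIM suffix.
The underlying segment must be /z/; voiced fricatives become stops word-finally, yielding [d] there.
From [ŋaŋozɔ] the stem 'tree' is /ŋaŋoz/; word-finally this yields [ŋaŋod].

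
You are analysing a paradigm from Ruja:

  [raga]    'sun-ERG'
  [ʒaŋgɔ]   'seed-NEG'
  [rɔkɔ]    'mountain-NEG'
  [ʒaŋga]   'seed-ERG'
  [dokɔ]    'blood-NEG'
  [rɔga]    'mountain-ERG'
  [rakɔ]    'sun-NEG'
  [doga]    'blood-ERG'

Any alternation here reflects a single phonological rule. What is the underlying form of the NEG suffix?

/-kɔ/

The NEG suffix surfaces as [-gɔ] and [-kɔ], depending on the final segment of the stem.
By contrast the ERG suffix keeps its initial [g] throughout — that segment must be underlying.
So the underlying form is /-kɔ/, and voiceless stops become voiced after a nasal.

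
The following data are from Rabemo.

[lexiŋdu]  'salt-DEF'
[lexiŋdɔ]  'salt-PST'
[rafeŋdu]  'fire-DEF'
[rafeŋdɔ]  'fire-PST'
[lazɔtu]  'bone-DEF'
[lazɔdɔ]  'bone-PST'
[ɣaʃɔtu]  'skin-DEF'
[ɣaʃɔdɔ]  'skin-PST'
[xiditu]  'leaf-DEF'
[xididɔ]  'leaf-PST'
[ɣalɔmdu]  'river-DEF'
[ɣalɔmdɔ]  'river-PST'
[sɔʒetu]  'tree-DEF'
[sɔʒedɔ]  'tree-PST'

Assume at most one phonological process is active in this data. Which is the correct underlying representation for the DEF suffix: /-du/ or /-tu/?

The DEF suffix surfaces as [-du] and [-tu], depending on the final segment of the stem.
By contrast the PST suffix keeps its initial [d] throughout — that segment must be underlying.
So the underlying form is /-tu/, and voiceless stops become voiced after a nasal.

/-tu/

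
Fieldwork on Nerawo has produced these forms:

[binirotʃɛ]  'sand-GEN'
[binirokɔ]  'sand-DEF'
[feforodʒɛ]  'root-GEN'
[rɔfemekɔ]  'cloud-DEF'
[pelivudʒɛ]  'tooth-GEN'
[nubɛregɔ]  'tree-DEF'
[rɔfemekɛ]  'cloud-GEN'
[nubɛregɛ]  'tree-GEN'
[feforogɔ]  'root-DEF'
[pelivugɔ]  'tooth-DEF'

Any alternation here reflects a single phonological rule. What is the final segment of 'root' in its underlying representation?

The stem for 'root' ends in [g] in [feforogɔ] but [dʒ] in [feforodʒɛ].
Compare 'tree', with invariant [g] in [nubɛregɔ] and [nubɛregɛ]: an analysis with underlying /g/ and a rule producing [dʒ] before the GEN suffix would wrongly predict alternation here too.
The alternation reflects depalatalization: palato-alveolar /tʃ/ and /dʒ/ become [k] and [g] when no front vowel follows. /dʒ/ is underlying.

/dʒ/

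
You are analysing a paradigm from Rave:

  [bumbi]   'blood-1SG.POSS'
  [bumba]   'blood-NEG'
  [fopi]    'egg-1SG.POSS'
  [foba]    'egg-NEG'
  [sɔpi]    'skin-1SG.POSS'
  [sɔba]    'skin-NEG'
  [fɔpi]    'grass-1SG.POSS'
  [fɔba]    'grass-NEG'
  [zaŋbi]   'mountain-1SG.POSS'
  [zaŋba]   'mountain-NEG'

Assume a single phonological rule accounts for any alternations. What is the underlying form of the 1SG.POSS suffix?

The 1SG.POSS morpheme has two allomorphs, [-bi] and [-pi].
The NEG suffix, which begins with [b], is invariant after every stem; so [b] is not altered by any rule here.
The 1SG.POSS suffix is therefore /-pi/ underlyingly, with post-nasal voicing: voiceless stops become voiced after a nasal.

/-pi/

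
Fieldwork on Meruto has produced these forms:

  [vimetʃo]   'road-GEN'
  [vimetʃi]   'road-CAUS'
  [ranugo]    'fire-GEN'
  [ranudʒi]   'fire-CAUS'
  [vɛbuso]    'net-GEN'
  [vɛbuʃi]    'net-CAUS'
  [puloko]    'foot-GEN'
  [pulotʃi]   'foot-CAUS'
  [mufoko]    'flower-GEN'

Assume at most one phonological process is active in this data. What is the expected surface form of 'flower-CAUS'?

[mufotʃi]

The stem for 'foot' ends in [k] in [puloko] but [tʃ] in [pulotʃi].
Compare 'road', with invariant [tʃ] in [vimetʃo] and [vimetʃi]: an analysis with underlying /tʃ/ and a rule producing [k] before the GEN suffix would wrongly predict alternation here too.
So /k/ is underlying, and a rule of palatalization before a front vowel — /k/, /g/ and /s/ become palato-alveolar [tʃ], [dʒ] and [ʃ] before a front vowel — gives [tʃ].
From [mufoko] the stem 'flower' is /mufok/; before a front vowel this yields [mufotʃi].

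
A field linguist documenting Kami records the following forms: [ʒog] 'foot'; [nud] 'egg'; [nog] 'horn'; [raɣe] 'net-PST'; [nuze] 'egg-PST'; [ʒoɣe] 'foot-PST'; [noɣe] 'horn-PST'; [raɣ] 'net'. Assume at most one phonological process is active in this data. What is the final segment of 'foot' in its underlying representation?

The root 'foot' surfaces as [ʒog] and [ʒoɣe], with a stem-final [g] ~ [ɣ] alternation.
The stem 'net' ([raɣ], [raɣe]) shows [ɣ] unchanged in both environments, so [ɣ] cannot be basic with [g] derived in isolation.
The underlying segment must be /g/; voiced stops become fricatives between vowels, yielding [ɣ] there.

/g/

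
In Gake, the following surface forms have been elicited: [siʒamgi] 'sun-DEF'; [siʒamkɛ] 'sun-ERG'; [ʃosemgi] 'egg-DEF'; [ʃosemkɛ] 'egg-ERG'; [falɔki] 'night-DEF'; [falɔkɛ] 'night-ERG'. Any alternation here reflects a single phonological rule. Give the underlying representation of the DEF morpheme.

/-gi/

The DEF morpheme has two allomorphs, [-gi] and [-ki].
The ERG suffix, which begins with [k], is invariant after every stem; so [k] is not altered by any rule here.
The DEF suffix is therefore /-gi/ underlyingly, with post-vocalic devoicing: voiced stops become voiceless after a vowel.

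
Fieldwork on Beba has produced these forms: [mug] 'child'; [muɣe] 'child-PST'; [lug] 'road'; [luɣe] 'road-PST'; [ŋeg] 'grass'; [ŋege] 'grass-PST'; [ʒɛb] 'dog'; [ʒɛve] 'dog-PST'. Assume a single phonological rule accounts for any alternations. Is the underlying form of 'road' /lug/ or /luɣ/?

The stem for 'road' ends in [g] in [lug] but [ɣ] in [luɣe].
The stem 'grass' ([ŋeg], [ŋege]) shows [g] unchanged in both environments, so [g] cannot be basic with [ɣ] derived before the PST suffix.
The alternation reflects word-final hardening: voiced fricatives become stops word-finally. /ɣ/ is underlying.

/luɣ/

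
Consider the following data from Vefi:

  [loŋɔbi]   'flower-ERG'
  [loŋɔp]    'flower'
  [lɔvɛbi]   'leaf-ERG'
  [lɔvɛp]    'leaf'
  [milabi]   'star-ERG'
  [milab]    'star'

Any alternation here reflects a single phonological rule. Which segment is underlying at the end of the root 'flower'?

The stem for 'flower' ends in [b] in [loŋɔbi] but [p] in [loŋɔp].
If /b/ were underlying and a rule turned it into [p] in isolation, 'star' would also alternate; but it has [b] in both [milabi] and [milab].
The alternation reflects intervocalic voicing: voiceless stops become voiced between vowels. /p/ is underlying.

/p/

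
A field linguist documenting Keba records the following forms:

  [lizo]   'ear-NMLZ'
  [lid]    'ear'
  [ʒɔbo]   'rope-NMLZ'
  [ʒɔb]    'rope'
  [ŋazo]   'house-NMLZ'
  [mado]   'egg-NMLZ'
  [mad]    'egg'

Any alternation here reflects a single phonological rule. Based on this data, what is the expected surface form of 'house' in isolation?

[ŋad]

The stem for 'ear' ends in [z] in [lizo] but [d] in [lid].
But 'egg' keeps [d] in both environments ([mado], [mad]), so there is no rule changing /d/ to [z] before the NMLZ suffix.
So /z/ is underlying, and a rule of word-final hardening — voiced fricatives become stops word-finally — gives [d].
From [ŋazo] the stem 'house' is /ŋaz/; word-finally this yields [ŋad].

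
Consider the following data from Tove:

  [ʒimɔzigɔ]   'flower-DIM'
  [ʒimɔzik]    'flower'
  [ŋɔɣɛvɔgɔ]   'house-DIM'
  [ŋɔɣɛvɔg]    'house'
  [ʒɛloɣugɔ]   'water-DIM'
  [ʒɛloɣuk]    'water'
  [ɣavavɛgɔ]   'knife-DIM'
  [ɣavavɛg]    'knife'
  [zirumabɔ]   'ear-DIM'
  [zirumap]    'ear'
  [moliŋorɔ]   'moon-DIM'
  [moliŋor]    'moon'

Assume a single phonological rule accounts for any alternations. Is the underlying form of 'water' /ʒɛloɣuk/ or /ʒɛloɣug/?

/ʒɛloɣuk/

'water' shows [g] ~ [k] at the end of the stem ([ʒɛloɣugɔ] vs [ʒɛloɣuk]).
The stem 'house' ([ŋɔɣɛvɔgɔ], [ŋɔɣɛvɔg]) shows [g] unchanged in both environments, so [g] cannot be basic with [k] derived in isolation.
Therefore /k/ is basic and [g] is derived by intervocalic voicing (voiceless stops become voiced between vowels).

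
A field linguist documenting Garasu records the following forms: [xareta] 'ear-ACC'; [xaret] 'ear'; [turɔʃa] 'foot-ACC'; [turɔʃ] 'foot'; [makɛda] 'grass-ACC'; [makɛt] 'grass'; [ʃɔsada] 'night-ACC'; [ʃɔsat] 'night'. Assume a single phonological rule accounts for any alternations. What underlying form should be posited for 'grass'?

In [makɛda] and [makɛt] the final segment of 'grass' alternates: [d] ~ [t].
The stem 'ear' ([xareta], [xaret]) shows [t] unchanged in both environments, so [t] cannot be basic with [d] derived before the ACC suffix.
So /d/ is underlying, and a rule of word-final obstruent devoicing — voiced obstruents become voiceless word-finally — gives [t].

/makɛd/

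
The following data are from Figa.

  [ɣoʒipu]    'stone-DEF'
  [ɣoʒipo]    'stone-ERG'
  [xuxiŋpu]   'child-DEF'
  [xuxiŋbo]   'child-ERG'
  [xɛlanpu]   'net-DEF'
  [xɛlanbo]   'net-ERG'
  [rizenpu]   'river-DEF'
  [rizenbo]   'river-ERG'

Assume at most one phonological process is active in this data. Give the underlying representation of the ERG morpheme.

The ERG morpheme has two allomorphs, [-bo] and [-po].
The DEF suffix, which begins with [p], is invariant after every stem; so [p] is not altered by any rule here.
The ERG suffix is therefore /-bo/ underlyingly, with post-vocalic devoicing: voiced stops become voiceless after a vowel.

/-bo/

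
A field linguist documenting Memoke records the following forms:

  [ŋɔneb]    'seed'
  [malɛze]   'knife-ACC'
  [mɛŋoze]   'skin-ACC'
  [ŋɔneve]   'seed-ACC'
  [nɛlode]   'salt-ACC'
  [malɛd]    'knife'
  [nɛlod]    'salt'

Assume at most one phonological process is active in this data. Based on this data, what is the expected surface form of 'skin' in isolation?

[mɛŋod]

The root 'knife' surfaces as [malɛze] and [malɛd], with a stem-final [z] ~ [d] alternation.
But 'salt' keeps [d] in both environments ([nɛlode], [nɛlod]), so there is no rule changing /d/ to [z] before the ACC suffix.
The underlying segment must be /z/; voiced fricatives become stops word-finally, yielding [d] there.
The one attested form of 'skin', [mɛŋoze], shows underlying /mɛŋoz/. Applying the same rule word-finally gives [mɛŋod].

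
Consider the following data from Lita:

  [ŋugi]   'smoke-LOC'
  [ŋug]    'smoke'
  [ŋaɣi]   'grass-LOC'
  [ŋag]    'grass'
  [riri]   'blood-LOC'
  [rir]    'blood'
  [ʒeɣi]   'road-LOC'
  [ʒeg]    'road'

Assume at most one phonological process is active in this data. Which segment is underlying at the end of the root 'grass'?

/ɣ/

In [ŋaɣi] and [ŋag] the final segment of 'grass' alternates: [ɣ] ~ [g].
The stem 'smoke' ([ŋugi], [ŋug]) shows [g] unchanged in both environments, so [g] cannot be basic with [ɣ] derived before the LOC suffix.
The underlying segment must be /ɣ/; voiced fricatives become stops word-finally, yielding [g] there.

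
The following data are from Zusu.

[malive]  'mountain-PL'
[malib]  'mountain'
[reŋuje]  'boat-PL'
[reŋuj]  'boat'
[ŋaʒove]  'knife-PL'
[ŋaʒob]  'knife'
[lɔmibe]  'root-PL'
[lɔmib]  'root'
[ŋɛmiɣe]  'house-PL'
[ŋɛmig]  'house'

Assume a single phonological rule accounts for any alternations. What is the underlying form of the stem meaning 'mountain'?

/maliv/

The stem for 'mountain' ends in [v] in [malive] but [b] in [malib].
If /b/ were underlying and a rule turned it into [v] before the PL suffix, 'root' would also alternate; but it has [b] in both [lɔmibe] and [lɔmib].
The underlying segment must be /v/; voiced fricatives become stops word-finally, yielding [b] there.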